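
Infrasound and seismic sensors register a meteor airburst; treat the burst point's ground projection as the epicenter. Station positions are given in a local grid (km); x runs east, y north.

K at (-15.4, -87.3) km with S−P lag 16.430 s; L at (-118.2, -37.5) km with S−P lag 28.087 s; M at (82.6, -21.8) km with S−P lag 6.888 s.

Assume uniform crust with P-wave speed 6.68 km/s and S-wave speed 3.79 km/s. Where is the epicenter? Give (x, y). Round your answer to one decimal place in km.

126.5 km east, -63.2 km north

Distance from S−P lag: d = Δt · v_P v_S / (v_P − v_S) = Δt · (6.68·3.79)/(6.68−3.79) ≈ 8.7603·Δt.
So d_K = 143.93, d_L = 246.05, d_M = 60.34 km.
Circle about each station: (x + 15.4)² + (y + 87.3)² = 143.93²; (x + 118.2)² + (y + 37.5)² = 246.05²; (x − 82.6)² + (y + 21.8)² = 60.34².
Subtracting pairs of circle equations eliminates x²+y² and gives linear equations (the radical axes):
-205.6 x + 99.6 y = -32305.72
196.0 x + 131.0 y = 16514.48
Solving the 2×2 system: x ≈ 126.5, y ≈ -63.2 km.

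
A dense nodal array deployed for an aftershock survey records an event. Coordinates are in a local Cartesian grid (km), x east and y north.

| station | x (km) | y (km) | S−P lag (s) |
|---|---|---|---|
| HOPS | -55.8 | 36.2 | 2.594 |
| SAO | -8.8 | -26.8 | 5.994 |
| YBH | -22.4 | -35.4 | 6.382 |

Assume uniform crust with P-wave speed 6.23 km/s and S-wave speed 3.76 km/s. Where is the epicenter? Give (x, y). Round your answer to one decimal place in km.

Distance from S−P lag: d = Δt · v_P v_S / (v_P − v_S) = Δt · (6.23·3.76)/(6.23−3.76) ≈ 9.4837·Δt.
So d_HOPS = 24.60, d_SAO = 56.85, d_YBH = 60.53 km.
Circle about each station: (x + 55.8)² + (y − 36.2)² = 24.60²; (x + 8.8)² + (y + 26.8)² = 56.85²; (x + 22.4)² + (y + 35.4)² = 60.53².
Subtracting the HOPS equation from the SAO and YBH equations removes the quadratic terms:
94.0 x − 126.0 y = -6255.16
66.8 x − 143.2 y = -5727.88
Solving the 2×2 system: x ≈ -34.5, y ≈ 23.9 km.

(-34.5, 23.9)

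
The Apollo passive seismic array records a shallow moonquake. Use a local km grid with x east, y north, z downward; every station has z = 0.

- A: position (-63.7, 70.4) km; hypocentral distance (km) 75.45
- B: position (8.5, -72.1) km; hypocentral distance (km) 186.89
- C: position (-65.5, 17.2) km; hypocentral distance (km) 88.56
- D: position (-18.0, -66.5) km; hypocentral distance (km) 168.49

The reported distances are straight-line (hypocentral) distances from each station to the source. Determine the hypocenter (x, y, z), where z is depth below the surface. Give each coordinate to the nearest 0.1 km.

Each station gives a sphere (x−x_i)² + (y−y_i)² + z² = d_i² (stations at z=0).
Subtracting the A sphere from B and C: z² cancels, leaving linear equations in x and y:
144.4 x − 285.0 y = -32978.36
-3.6 x − 106.4 y = -6577.93
Solving: x ≈ -99.705, y ≈ 65.196 km (keep extra digits for the depth step; rounded: -99.7, 65.2).
Then from the A sphere: z² = 75.45² − (x + 63.7)² − (y − 70.4)² with x = -99.705, y = 65.196, so z ≈ 66.100 ≈ 66.1 km.
Check against D (with the unrounded solution): distance 168.49 ≈ 168.49 km. ✓

(-99.7, 65.2, 66.1)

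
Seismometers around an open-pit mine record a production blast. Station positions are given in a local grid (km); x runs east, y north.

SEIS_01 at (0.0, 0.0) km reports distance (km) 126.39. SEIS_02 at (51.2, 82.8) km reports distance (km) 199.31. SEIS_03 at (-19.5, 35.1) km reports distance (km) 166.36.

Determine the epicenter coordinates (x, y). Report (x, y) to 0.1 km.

Circle about each station: x² + y² = 126.39²; (x − 51.2)² + (y − 82.8)² = 199.31²; (x + 19.5)² + (y − 35.1)² = 166.36².
Subtracting the SEIS_01 equation from the SEIS_02 and SEIS_03 equations removes the quadratic terms:
102.4 x + 165.6 y = -14272.76
-39.0 x + 70.2 y = -10088.96
Solving the 2×2 system: x ≈ 49.0, y ≈ -116.5 km.

x ≈ 49.0 km, y ≈ -116.5 km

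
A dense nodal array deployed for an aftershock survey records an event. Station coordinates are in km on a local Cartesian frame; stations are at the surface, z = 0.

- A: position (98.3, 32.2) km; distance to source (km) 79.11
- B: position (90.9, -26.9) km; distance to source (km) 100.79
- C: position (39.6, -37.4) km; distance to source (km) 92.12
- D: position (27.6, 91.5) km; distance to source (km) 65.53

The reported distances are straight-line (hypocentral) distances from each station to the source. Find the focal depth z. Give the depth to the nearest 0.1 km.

Each station gives a sphere (x−x_i)² + (y−y_i)² + z² = d_i² (stations at z=0).
Subtracting the A sphere from B and C: z² cancels, leaving linear equations in x and y:
-14.8 x − 118.2 y = -5613.54
-117.4 x − 139.2 y = -9960.51
Solving: x ≈ 33.506, y ≈ 43.297 km (keep extra digits for the depth step; rounded: 33.5, 43.3).
Then from the A sphere: z² = 79.11² − (x − 98.3)² − (y − 32.2)² with x = 33.506, y = 43.297, so z ≈ 44.011 ≈ 44.0 km.

z ≈ 44.0 km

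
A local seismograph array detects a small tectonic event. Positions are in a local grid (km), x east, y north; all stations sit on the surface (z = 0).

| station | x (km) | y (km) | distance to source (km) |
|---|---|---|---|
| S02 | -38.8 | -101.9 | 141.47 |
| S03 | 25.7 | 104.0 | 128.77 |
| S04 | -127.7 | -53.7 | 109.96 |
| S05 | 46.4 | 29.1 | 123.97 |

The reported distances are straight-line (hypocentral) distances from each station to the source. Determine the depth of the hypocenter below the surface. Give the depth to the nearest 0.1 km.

Each station gives a sphere (x−x_i)² + (y−y_i)² + z² = d_i² (stations at z=0).
Subtracting the S02 sphere from S03 and S04: z² cancels, leaving linear equations in x and y:
129.0 x + 411.8 y = 3019.49
-177.8 x + 96.4 y = 15224.49
Solving: x ≈ -69.797, y ≈ 29.197 km (keep extra digits for the depth step; rounded: -69.8, 29.2).
Then from the S02 sphere: z² = 141.47² − (x + 38.8)² − (y + 101.9)² with x = -69.797, y = 29.197, so z ≈ 43.203 ≈ 43.2 km.
Check against S05 (with the unrounded solution): distance 123.97 ≈ 123.97 km. ✓

depth ≈ 43.2 km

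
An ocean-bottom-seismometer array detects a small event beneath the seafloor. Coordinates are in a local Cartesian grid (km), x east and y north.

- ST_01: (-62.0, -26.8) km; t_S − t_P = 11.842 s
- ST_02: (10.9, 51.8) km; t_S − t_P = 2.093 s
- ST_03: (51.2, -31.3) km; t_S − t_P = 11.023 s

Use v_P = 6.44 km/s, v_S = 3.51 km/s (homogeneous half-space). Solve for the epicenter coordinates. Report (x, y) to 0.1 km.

(2.2, 38.2)

Distance from S−P lag: d = Δt · v_P v_S / (v_P − v_S) = Δt · (6.44·3.51)/(6.44−3.51) ≈ 7.7148·Δt.
So d_ST_01 = 91.36, d_ST_02 = 16.15, d_ST_03 = 85.04 km.
Circle about each station: (x + 62.0)² + (y + 26.8)² = 91.36²; (x − 10.9)² + (y − 51.8)² = 16.15²; (x − 51.2)² + (y + 31.3)² = 85.04².
Subtracting pairs of circle equations eliminates x²+y² and gives linear equations (the radical axes):
145.8 x + 157.2 y = 6325.64
226.4 x − 9.0 y = 153.74
Solving the 2×2 system: x ≈ 2.2, y ≈ 38.2 km.
Check against ST_01 (with the unrounded x, y): √((x + 62.0)²+(y + 26.8)²) = 91.36 ≈ 91.36 km. ✓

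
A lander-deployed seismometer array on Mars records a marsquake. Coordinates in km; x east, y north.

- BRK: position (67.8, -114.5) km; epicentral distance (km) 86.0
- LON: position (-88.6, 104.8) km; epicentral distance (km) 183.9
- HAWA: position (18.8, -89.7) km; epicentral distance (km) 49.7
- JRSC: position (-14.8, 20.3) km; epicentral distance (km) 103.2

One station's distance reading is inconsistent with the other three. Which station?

Solve using three stations at a time. Using BRK, LON, HAWA (subtract circle equations pairwise → linear system) gives (x, y) ≈ (24.3, -40.4).
Distances from that point to each station vs reported:
  BRK: calculated 86.0 vs reported 86.0 → residual 0.0 km
  LON: calculated 183.9 vs reported 183.9 → residual 0.0 km
  HAWA: calculated 49.6 vs reported 49.7 → residual 0.1 km
  JRSC: calculated 72.2 vs reported 103.2 → residual 31.0 km
BRK, LON, HAWA are mutually consistent (residuals ≈ 0); JRSC is off by 31.0 km.

JRSC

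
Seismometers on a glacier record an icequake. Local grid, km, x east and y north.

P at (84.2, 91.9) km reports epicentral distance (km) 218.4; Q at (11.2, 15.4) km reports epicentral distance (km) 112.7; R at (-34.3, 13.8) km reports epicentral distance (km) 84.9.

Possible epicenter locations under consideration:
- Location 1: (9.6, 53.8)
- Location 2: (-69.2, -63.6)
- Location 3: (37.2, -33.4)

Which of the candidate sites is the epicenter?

For each candidate, compare |candidate − station| to the reported distance:
Location 1: residuals P 134.6, Q 74.3, R 25.5 → max 134.6 km
Location 2: residuals P 0.0, Q 0.0, R 0.0 → max 0.0 km
Location 3: residuals P 84.6, Q 57.4, R 0.8 → max 84.6 km
Only Location 2 has all residuals ≈ 0.

Location 2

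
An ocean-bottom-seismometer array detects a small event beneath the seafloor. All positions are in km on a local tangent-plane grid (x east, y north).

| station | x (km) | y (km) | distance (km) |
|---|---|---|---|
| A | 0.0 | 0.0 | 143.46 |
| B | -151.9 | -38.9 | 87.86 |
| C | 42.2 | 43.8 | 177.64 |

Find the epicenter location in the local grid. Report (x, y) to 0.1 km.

x ≈ -135.4 km, y ≈ 47.4 km

Circle about each station: x² + y² = 143.46²; (x + 151.9)² + (y + 38.9)² = 87.86²; (x − 42.2)² + (y − 43.8)² = 177.64².
Subtracting pairs of circle equations eliminates x²+y² and gives linear equations (the radical axes):
-303.8 x − 77.8 y = 37448.21
84.4 x + 87.6 y = -7275.92
Solving the 2×2 system: x ≈ -135.4, y ≈ 47.4 km.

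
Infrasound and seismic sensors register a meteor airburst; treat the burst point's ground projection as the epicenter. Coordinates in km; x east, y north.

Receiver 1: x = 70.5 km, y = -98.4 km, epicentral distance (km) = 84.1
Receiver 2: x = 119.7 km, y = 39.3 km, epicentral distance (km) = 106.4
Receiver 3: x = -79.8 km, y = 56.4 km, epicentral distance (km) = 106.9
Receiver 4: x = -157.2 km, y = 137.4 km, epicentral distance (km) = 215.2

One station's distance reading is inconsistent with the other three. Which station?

Solve using three stations at a time. Using Receiver 2, Receiver 3, Receiver 4 (subtract circle equations pairwise → linear system) gives (x, y) ≈ (17.1, 11.1).
Distances from that point to each station vs reported:
  Receiver 1: calculated 121.9 vs reported 84.1 → residual 37.8 km
  Receiver 2: calculated 106.4 vs reported 106.4 → residual 0.0 km
  Receiver 3: calculated 106.9 vs reported 106.9 → residual 0.0 km
  Receiver 4: calculated 215.2 vs reported 215.2 → residual 0.0 km
Receiver 2, Receiver 3, Receiver 4 are mutually consistent (residuals ≈ 0); Receiver 1 is off by 37.8 km.

Receiver 1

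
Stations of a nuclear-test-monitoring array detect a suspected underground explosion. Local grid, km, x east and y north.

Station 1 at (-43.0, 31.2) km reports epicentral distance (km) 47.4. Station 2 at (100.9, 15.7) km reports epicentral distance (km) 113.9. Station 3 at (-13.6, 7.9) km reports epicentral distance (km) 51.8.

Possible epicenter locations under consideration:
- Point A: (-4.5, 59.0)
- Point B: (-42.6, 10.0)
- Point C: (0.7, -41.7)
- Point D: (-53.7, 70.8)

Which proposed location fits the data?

Point A

For each candidate, compare |candidate − station| to the reported distance:
Point A: residuals Station 1 0.1, Station 2 0.0, Station 3 0.1 → max 0.1 km
Point B: residuals Station 1 26.2, Station 2 29.7, Station 3 22.7 → max 29.7 km
Point C: residuals Station 1 37.6, Station 2 1.6, Station 3 0.2 → max 37.6 km
Point D: residuals Station 1 6.4, Station 2 50.2, Station 3 22.8 → max 50.2 km
Only Point A has all residuals ≈ 0.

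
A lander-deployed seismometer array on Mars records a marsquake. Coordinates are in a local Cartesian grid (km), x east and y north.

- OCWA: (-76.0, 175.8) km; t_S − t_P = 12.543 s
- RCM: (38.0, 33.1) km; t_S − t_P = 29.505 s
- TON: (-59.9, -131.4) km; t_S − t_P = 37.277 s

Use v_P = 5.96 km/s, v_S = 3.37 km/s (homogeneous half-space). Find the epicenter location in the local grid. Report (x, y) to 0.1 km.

x ≈ -165.5 km, y ≈ 137.7 km

Distance from S−P lag: d = Δt · v_P v_S / (v_P − v_S) = Δt · (5.96·3.37)/(5.96−3.37) ≈ 7.7549·Δt.
So d_OCWA = 97.27, d_RCM = 228.81, d_TON = 289.08 km.
Circle about each station: (x + 76.0)² + (y − 175.8)² = 97.27²; (x − 38.0)² + (y − 33.1)² = 228.81²; (x + 59.9)² + (y + 131.4)² = 289.08².
Subtracting the OCWA equation from the RCM and TON equations removes the quadratic terms:
228.0 x − 285.4 y = -77034.59
32.2 x − 614.4 y = -89933.46
Solving the 2×2 system: x ≈ -165.5, y ≈ 137.7 km.
Check against OCWA (with the unrounded x, y): √((x + 76.0)²+(y − 175.8)²) = 97.27 ≈ 97.27 km. ✓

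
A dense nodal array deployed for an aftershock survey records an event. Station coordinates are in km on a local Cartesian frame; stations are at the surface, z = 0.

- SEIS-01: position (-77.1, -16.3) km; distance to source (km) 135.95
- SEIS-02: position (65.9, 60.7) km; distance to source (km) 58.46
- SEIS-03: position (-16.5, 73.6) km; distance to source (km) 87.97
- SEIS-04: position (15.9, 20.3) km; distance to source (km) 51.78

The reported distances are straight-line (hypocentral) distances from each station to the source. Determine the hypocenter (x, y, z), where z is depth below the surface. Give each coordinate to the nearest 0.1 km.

Each station gives a sphere (x−x_i)² + (y−y_i)² + z² = d_i² (stations at z=0).
Subtracting the SEIS-01 sphere from SEIS-02 and SEIS-03: z² cancels, leaving linear equations in x and y:
286.0 x + 154.0 y = 16882.03
121.2 x + 179.8 y = 10222.79
Solving: x ≈ 44.602, y ≈ 26.791 km (keep extra digits for the depth step; rounded: 44.6, 26.8).
Then from the SEIS-01 sphere: z² = 135.95² − (x + 77.1)² − (y + 16.3)² with x = 44.602, y = 26.791, so z ≈ 42.593 ≈ 42.6 km.

x ≈ 44.6 km, y ≈ 26.8 km, depth ≈ 42.6 km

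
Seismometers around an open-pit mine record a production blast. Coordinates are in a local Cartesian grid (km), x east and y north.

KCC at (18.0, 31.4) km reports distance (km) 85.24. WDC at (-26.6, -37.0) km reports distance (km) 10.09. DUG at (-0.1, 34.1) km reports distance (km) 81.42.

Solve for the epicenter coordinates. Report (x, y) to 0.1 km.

Circle about each station: (x − 18.0)² + (y − 31.4)² = 85.24²; (x + 26.6)² + (y + 37.0)² = 10.09²; (x + 0.1)² + (y − 34.1)² = 81.42².
Subtracting the KCC equation from the WDC and DUG equations removes the quadratic terms:
-89.2 x − 136.8 y = 7930.65
-36.2 x + 5.4 y = 489.50
Solving the 2×2 system: x ≈ -20.2, y ≈ -44.8 km.
Check against KCC (with the unrounded x, y): √((x − 18.0)²+(y − 31.4)²) = 85.24 ≈ 85.24 km. ✓

-20.2 km east, -44.8 km north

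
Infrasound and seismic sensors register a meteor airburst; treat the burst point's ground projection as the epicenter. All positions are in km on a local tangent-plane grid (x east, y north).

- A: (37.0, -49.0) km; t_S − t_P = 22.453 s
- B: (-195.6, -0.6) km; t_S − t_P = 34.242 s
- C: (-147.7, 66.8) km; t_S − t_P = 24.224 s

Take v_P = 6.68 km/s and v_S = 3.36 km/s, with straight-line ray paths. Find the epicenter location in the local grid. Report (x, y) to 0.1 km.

12.5 km east, 100.8 km north

Distance from S−P lag: d = Δt · v_P v_S / (v_P − v_S) = Δt · (6.68·3.36)/(6.68−3.36) ≈ 6.7605·Δt.
So d_A = 151.79, d_B = 231.49, d_C = 163.77 km.
Circle about each station: (x − 37.0)² + (y + 49.0)² = 151.79²; (x + 195.6)² + (y + 0.6)² = 231.49²; (x + 147.7)² + (y − 66.8)² = 163.77².
Subtracting the A equation from the B and C equations removes the quadratic terms:
-465.2 x + 96.8 y = 3942.30
-369.4 x + 231.6 y = 18727.12
Solving the 2×2 system: x ≈ 12.5, y ≈ 100.8 km.
Check against A (with the unrounded x, y): √((x − 37.0)²+(y + 49.0)²) = 151.79 ≈ 151.79 km. ✓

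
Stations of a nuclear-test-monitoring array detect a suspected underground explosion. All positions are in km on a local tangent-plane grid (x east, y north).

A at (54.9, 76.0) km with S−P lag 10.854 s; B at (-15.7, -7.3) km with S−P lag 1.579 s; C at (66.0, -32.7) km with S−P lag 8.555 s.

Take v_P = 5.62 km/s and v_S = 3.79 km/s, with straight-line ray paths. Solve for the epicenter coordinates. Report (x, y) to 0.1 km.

Distance from S−P lag: d = Δt · v_P v_S / (v_P − v_S) = Δt · (5.62·3.79)/(5.62−3.79) ≈ 11.6392·Δt.
So d_A = 126.33, d_B = 18.38, d_C = 99.57 km.
Circle about each station: (x − 54.9)² + (y − 76.0)² = 126.33²; (x + 15.7)² + (y + 7.3)² = 18.38²; (x − 66.0)² + (y + 32.7)² = 99.57².
Subtracting pairs of circle equations eliminates x²+y² and gives linear equations (the radical axes):
-141.2 x − 166.6 y = 7131.21
22.2 x − 217.4 y = 2680.36
Solving the 2×2 system: x ≈ -32.1, y ≈ -15.6 km.

-32.1 km east, -15.6 km north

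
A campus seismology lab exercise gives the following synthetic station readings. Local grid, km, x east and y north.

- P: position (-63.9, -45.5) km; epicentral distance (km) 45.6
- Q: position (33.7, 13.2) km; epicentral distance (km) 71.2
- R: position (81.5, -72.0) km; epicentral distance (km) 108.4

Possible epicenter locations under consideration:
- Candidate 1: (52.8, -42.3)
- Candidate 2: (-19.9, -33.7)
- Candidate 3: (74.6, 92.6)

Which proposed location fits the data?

Candidate 2

For each candidate, compare |candidate − station| to the reported distance:
Candidate 1: residuals P 71.1, Q 12.5, R 67.1 → max 71.1 km
Candidate 2: residuals P 0.0, Q 0.0, R 0.0 → max 0.0 km
Candidate 3: residuals P 150.0, Q 18.1, R 56.3 → max 150.0 km
Only Candidate 2 has all residuals ≈ 0.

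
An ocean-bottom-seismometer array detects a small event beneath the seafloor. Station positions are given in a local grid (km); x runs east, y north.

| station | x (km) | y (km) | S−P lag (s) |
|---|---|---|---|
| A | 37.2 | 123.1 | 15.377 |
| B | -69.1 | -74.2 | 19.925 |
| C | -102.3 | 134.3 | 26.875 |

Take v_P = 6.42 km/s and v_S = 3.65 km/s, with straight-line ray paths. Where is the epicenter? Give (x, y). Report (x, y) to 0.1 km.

Distance from S−P lag: d = Δt · v_P v_S / (v_P − v_S) = Δt · (6.42·3.65)/(6.42−3.65) ≈ 8.4596·Δt.
So d_A = 130.08, d_B = 168.56, d_C = 227.35 km.
Circle about each station: (x − 37.2)² + (y − 123.1)² = 130.08²; (x + 69.1)² + (y + 74.2)² = 168.56²; (x + 102.3)² + (y − 134.3)² = 227.35².
Subtracting the A equation from the B and C equations removes the quadratic terms:
-212.6 x − 394.6 y = -17748.67
-279.0 x + 22.4 y = -22802.89
Solving the 2×2 system: x ≈ 81.8, y ≈ 0.9 km.
Check against A (with the unrounded x, y): √((x − 37.2)²+(y − 123.1)²) = 130.08 ≈ 130.08 km. ✓

81.8 km east, 0.9 km north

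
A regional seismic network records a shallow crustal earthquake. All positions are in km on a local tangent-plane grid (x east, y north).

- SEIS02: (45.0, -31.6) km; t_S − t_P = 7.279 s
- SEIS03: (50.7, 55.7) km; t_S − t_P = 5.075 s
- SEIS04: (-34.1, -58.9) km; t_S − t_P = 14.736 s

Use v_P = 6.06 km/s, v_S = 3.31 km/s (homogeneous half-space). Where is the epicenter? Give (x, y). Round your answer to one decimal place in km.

Distance from S−P lag: d = Δt · v_P v_S / (v_P − v_S) = Δt · (6.06·3.31)/(6.06−3.31) ≈ 7.2940·Δt.
So d_SEIS02 = 53.09, d_SEIS03 = 37.02, d_SEIS04 = 107.48 km.
Circle about each station: (x − 45.0)² + (y + 31.6)² = 53.09²; (x − 50.7)² + (y − 55.7)² = 37.02²; (x + 34.1)² + (y + 58.9)² = 107.48².
Subtracting the SEIS02 equation from the SEIS03 and SEIS04 equations removes the quadratic terms:
11.4 x + 174.6 y = 4097.49
-158.2 x − 54.6 y = -7124.94
Solving the 2×2 system: x ≈ 37.8, y ≈ 21.0 km.
Check against SEIS02 (with the unrounded x, y): √((x − 45.0)²+(y + 31.6)²) = 53.09 ≈ 53.09 km. ✓

x ≈ 37.8 km, y ≈ 21.0 km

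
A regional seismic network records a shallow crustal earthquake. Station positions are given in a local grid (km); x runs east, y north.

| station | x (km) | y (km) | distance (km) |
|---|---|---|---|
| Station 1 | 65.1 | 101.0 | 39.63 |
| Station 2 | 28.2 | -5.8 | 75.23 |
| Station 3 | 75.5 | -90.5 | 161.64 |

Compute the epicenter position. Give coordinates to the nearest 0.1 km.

Circle about each station: (x − 65.1)² + (y − 101.0)² = 39.63²; (x − 28.2)² + (y + 5.8)² = 75.23²; (x − 75.5)² + (y + 90.5)² = 161.64².
Subtracting the Station 1 equation from the Station 2 and Station 3 equations removes the quadratic terms:
-73.8 x − 213.6 y = -17699.15
20.8 x − 383.0 y = -25105.46
Solving the 2×2 system: x ≈ 43.3, y ≈ 67.9 km.

(43.3, 67.9)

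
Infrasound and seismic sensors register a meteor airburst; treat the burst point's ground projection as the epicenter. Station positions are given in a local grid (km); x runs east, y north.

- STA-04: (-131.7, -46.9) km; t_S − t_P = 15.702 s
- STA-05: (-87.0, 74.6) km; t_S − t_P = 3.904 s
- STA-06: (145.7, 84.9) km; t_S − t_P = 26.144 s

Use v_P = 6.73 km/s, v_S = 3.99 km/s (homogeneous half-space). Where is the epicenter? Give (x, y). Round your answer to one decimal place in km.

-109.7 km east, 105.4 km north

Distance from S−P lag: d = Δt · v_P v_S / (v_P − v_S) = Δt · (6.73·3.99)/(6.73−3.99) ≈ 9.8003·Δt.
So d_STA-04 = 153.88, d_STA-05 = 38.26, d_STA-06 = 256.22 km.
Circle about each station: (x + 131.7)² + (y + 46.9)² = 153.88²; (x + 87.0)² + (y − 74.6)² = 38.26²; (x − 145.7)² + (y − 84.9)² = 256.22².
Subtracting the STA-04 equation from the STA-05 and STA-06 equations removes the quadratic terms:
89.4 x + 243.0 y = 15804.89
554.8 x + 263.6 y = -33077.63
Solving the 2×2 system: x ≈ -109.7, y ≈ 105.4 km.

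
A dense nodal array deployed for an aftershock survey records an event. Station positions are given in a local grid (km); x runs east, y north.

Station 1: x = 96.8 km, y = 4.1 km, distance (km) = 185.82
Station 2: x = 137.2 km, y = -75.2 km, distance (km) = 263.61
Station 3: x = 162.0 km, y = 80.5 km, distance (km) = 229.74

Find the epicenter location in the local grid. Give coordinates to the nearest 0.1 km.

-67.5 km east, 90.9 km north

Circle about each station: (x − 96.8)² + (y − 4.1)² = 185.82²; (x − 137.2)² + (y + 75.2)² = 263.61²; (x − 162.0)² + (y − 80.5)² = 229.74².
Subtracting pairs of circle equations eliminates x²+y² and gives linear equations (the radical axes):
80.8 x − 158.6 y = -19869.33
130.4 x + 152.8 y = 5085.80
Solving the 2×2 system: x ≈ -67.5, y ≈ 90.9 km.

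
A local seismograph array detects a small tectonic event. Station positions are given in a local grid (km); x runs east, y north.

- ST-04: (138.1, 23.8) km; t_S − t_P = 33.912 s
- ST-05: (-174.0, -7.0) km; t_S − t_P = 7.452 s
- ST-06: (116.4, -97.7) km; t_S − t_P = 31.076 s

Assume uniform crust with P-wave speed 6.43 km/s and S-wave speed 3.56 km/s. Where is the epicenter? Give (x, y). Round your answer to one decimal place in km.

Distance from S−P lag: d = Δt · v_P v_S / (v_P − v_S) = Δt · (6.43·3.56)/(6.43−3.56) ≈ 7.9759·Δt.
So d_ST-04 = 270.48, d_ST-05 = 59.44, d_ST-06 = 247.86 km.
Circle about each station: (x − 138.1)² + (y − 23.8)² = 270.48²; (x + 174.0)² + (y + 7.0)² = 59.44²; (x − 116.4)² + (y + 97.7)² = 247.86².
Subtracting pairs of circle equations eliminates x²+y² and gives linear equations (the radical axes):
-624.2 x − 61.6 y = 80313.27
-43.4 x − 243.0 y = 15181.05
Solving the 2×2 system: x ≈ -124.7, y ≈ -40.2 km.

-124.7 km east, -40.2 km north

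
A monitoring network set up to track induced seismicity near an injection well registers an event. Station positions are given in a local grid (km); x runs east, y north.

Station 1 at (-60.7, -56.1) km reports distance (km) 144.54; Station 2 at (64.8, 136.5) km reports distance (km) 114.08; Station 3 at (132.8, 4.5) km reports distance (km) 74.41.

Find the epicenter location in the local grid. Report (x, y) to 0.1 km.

x ≈ 60.6 km, y ≈ 22.5 km

Circle about each station: (x + 60.7)² + (y + 56.1)² = 144.54²; (x − 64.8)² + (y − 136.5)² = 114.08²; (x − 132.8)² + (y − 4.5)² = 74.41².
Subtracting the Station 1 equation from the Station 2 and Station 3 equations removes the quadratic terms:
251.0 x + 385.2 y = 23877.16
387.0 x + 121.2 y = 26179.35
Solving the 2×2 system: x ≈ 60.6, y ≈ 22.5 km.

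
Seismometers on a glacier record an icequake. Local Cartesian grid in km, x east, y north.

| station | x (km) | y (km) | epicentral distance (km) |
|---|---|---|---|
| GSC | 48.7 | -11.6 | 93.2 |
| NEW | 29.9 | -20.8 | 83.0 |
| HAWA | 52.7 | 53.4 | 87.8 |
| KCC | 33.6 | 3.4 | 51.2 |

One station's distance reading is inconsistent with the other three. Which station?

KCC

Solve using three stations at a time. Using GSC, NEW, HAWA (subtract circle equations pairwise → linear system) gives (x, y) ≈ (-32.8, 33.6).
Distances from that point to each station vs reported:
  GSC: calculated 93.2 vs reported 93.2 → residual 0.0 km
  NEW: calculated 83.0 vs reported 83.0 → residual 0.0 km
  HAWA: calculated 87.8 vs reported 87.8 → residual 0.0 km
  KCC: calculated 73.0 vs reported 51.2 → residual 21.8 km
GSC, NEW, HAWA are mutually consistent (residuals ≈ 0); KCC is off by 21.8 km.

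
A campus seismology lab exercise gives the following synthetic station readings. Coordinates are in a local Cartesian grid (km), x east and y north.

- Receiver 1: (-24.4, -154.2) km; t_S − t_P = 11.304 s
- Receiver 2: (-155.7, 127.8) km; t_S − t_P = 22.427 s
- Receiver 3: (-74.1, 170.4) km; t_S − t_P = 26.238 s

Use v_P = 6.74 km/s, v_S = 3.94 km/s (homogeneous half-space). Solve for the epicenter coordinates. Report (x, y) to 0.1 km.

Distance from S−P lag: d = Δt · v_P v_S / (v_P − v_S) = Δt · (6.74·3.94)/(6.74−3.94) ≈ 9.4841·Δt.
So d_Receiver 1 = 107.21, d_Receiver 2 = 212.70, d_Receiver 3 = 248.84 km.
Circle about each station: (x + 24.4)² + (y + 154.2)² = 107.21²; (x + 155.7)² + (y − 127.8)² = 212.70²; (x + 74.1)² + (y − 170.4)² = 248.84².
Subtracting pairs of circle equations eliminates x²+y² and gives linear equations (the radical axes):
-262.6 x + 564.0 y = -17544.98
-99.4 x + 649.2 y = -40273.39
Solving the 2×2 system: x ≈ -99.0, y ≈ -77.2 km.

(-99.0, -77.2)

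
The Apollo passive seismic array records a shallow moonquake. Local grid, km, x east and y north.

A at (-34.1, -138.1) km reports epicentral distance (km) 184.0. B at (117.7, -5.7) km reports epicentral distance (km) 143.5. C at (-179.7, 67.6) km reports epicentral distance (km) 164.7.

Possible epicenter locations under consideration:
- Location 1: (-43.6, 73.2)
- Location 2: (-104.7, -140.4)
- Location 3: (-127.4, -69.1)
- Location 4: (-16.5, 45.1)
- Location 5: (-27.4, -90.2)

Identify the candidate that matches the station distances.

Location 4

For each candidate, compare |candidate − station| to the reported distance:
Location 1: residuals A 27.5, B 36.1, C 28.5 → max 36.1 km
Location 2: residuals A 113.4, B 116.5, C 56.4 → max 116.5 km
Location 3: residuals A 68.0, B 109.7, C 18.3 → max 109.7 km
Location 4: residuals A 0.0, B 0.0, C 0.0 → max 0.0 km
Location 5: residuals A 135.6, B 24.4, C 54.6 → max 135.6 km
Only Location 4 has all residuals ≈ 0.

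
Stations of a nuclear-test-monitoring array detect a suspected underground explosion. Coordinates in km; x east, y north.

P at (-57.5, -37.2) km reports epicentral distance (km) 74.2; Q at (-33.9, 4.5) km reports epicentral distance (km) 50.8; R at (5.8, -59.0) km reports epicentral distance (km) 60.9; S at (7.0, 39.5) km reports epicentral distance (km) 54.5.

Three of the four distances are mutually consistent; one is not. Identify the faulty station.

R

Solve using three stations at a time. Using P, Q, S (subtract circle equations pairwise → linear system) gives (x, y) ≈ (13.0, -14.5).
Distances from that point to each station vs reported:
  P: calculated 74.1 vs reported 74.2 → residual 0.1 km
  Q: calculated 50.6 vs reported 50.8 → residual 0.2 km
  R: calculated 45.1 vs reported 60.9 → residual 15.8 km
  S: calculated 54.4 vs reported 54.5 → residual 0.1 km
P, Q, S are mutually consistent (residuals ≈ 0); R is off by 15.8 km.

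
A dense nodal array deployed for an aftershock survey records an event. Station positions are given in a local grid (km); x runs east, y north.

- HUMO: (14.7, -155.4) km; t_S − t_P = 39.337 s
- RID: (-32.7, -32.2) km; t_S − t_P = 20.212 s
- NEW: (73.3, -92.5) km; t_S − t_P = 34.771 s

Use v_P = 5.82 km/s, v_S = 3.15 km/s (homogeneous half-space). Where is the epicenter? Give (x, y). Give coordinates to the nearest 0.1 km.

Distance from S−P lag: d = Δt · v_P v_S / (v_P − v_S) = Δt · (5.82·3.15)/(5.82−3.15) ≈ 6.8663·Δt.
So d_HUMO = 270.10, d_RID = 138.78, d_NEW = 238.75 km.
Circle about each station: (x − 14.7)² + (y + 155.4)² = 270.10²; (x + 32.7)² + (y + 32.2)² = 138.78²; (x − 73.3)² + (y + 92.5)² = 238.75².
Subtracting the HUMO equation from the RID and NEW equations removes the quadratic terms:
-94.8 x + 246.4 y = 31435.00
117.2 x + 125.8 y = 5516.34
Solving the 2×2 system: x ≈ -63.6, y ≈ 103.1 km.

(-63.6, 103.1)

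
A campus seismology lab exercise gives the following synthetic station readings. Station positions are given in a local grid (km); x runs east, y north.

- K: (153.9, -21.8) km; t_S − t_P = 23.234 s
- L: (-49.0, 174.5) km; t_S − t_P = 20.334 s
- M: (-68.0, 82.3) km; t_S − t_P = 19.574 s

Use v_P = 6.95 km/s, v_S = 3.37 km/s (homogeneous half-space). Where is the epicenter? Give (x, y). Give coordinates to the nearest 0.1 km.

Distance from S−P lag: d = Δt · v_P v_S / (v_P − v_S) = Δt · (6.95·3.37)/(6.95−3.37) ≈ 6.5423·Δt.
So d_K = 152.00, d_L = 133.03, d_M = 128.06 km.
Circle about each station: (x − 153.9)² + (y + 21.8)² = 152.00²; (x + 49.0)² + (y − 174.5)² = 133.03²; (x + 68.0)² + (y − 82.3)² = 128.06².
Subtracting the K equation from the L and M equations removes the quadratic terms:
-405.8 x + 392.6 y = 14097.82
-443.8 x + 208.2 y = -6058.52
Solving the 2×2 system: x ≈ 59.2, y ≈ 97.1 km.

x ≈ 59.2 km, y ≈ 97.1 km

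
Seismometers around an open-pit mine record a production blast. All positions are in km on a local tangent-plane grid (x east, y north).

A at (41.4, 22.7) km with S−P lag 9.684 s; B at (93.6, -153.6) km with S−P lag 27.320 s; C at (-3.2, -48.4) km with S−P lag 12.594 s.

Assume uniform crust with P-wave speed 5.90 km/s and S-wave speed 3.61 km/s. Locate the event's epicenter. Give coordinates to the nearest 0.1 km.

Distance from S−P lag: d = Δt · v_P v_S / (v_P − v_S) = Δt · (5.90·3.61)/(5.90−3.61) ≈ 9.3009·Δt.
So d_A = 90.07, d_B = 254.10, d_C = 117.14 km.
Circle about each station: (x − 41.4)² + (y − 22.7)² = 90.07²; (x − 93.6)² + (y + 153.6)² = 254.10²; (x + 3.2)² + (y + 48.4)² = 117.14².
Subtracting pairs of circle equations eliminates x²+y² and gives linear equations (the radical axes):
104.4 x − 352.6 y = -26329.54
-89.2 x − 142.2 y = -5485.62
Solving the 2×2 system: x ≈ -39.1, y ≈ 63.1 km.
Check against A (with the unrounded x, y): √((x − 41.4)²+(y − 22.7)²) = 90.06 ≈ 90.07 km. ✓

-39.1 km east, 63.1 km north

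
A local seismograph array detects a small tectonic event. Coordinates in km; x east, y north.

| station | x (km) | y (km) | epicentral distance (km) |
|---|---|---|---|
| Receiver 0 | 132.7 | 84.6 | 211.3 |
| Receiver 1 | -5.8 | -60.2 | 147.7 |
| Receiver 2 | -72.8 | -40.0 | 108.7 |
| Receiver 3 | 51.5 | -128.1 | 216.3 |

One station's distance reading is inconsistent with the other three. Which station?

Solve using three stations at a time. Using Receiver 0, Receiver 1, Receiver 2 (subtract circle equations pairwise → linear system) gives (x, y) ≈ (-78.1, 68.7).
Distances from that point to each station vs reported:
  Receiver 0: calculated 211.4 vs reported 211.3 → residual 0.1 km
  Receiver 1: calculated 147.8 vs reported 147.7 → residual 0.1 km
  Receiver 2: calculated 108.9 vs reported 108.7 → residual 0.2 km
  Receiver 3: calculated 235.7 vs reported 216.3 → residual 19.4 km
Receiver 0, Receiver 1, Receiver 2 are mutually consistent (residuals ≈ 0); Receiver 3 is off by 19.4 km.

Receiver 3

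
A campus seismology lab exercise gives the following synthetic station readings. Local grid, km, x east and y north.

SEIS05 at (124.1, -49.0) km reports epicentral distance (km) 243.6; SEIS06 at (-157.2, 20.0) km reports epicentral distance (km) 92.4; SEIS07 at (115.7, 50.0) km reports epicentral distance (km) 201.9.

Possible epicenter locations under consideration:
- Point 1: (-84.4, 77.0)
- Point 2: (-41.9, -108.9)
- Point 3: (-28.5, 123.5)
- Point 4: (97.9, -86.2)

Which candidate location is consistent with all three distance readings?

For each candidate, compare |candidate − station| to the reported distance:
Point 1: residuals SEIS05 0.0, SEIS06 0.1, SEIS07 0.0 → max 0.1 km
Point 2: residuals SEIS05 67.1, SEIS06 80.5, SEIS07 21.9 → max 80.5 km
Point 3: residuals SEIS05 13.3, SEIS06 72.8, SEIS07 40.0 → max 72.8 km
Point 4: residuals SEIS05 198.1, SEIS06 183.9, SEIS07 64.5 → max 198.1 km
Only Point 1 has all residuals ≈ 0.

Point 1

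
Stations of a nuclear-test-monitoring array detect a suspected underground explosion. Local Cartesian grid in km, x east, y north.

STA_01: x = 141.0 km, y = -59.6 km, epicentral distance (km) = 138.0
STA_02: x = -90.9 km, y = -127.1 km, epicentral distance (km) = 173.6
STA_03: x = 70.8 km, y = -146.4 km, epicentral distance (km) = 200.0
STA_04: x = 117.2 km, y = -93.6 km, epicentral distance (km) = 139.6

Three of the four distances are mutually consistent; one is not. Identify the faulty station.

Solve using three stations at a time. Using STA_01, STA_02, STA_04 (subtract circle equations pairwise → linear system) gives (x, y) ≈ (20.0, 6.3).
Distances from that point to each station vs reported:
  STA_01: calculated 137.8 vs reported 138.0 → residual 0.2 km
  STA_02: calculated 173.5 vs reported 173.6 → residual 0.1 km
  STA_03: calculated 161.0 vs reported 200.0 → residual 39.0 km
  STA_04: calculated 139.4 vs reported 139.6 → residual 0.2 km
STA_01, STA_02, STA_04 are mutually consistent (residuals ≈ 0); STA_03 is off by 39.0 km.

STA_03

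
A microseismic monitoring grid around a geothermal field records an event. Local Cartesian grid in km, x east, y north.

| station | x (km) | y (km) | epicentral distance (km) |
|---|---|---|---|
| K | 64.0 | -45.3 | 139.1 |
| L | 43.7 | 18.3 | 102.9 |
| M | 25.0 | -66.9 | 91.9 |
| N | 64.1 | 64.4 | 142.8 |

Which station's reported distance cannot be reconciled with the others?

Solve using three stations at a time. Using L, M, N (subtract circle equations pairwise → linear system) gives (x, y) ≈ (-52.9, -17.7).
Distances from that point to each station vs reported:
  K: calculated 120.1 vs reported 139.1 → residual 19.0 km
  L: calculated 103.1 vs reported 102.9 → residual 0.2 km
  M: calculated 92.1 vs reported 91.9 → residual 0.2 km
  N: calculated 142.9 vs reported 142.8 → residual 0.1 km
L, M, N are mutually consistent (residuals ≈ 0); K is off by 19.0 km.

K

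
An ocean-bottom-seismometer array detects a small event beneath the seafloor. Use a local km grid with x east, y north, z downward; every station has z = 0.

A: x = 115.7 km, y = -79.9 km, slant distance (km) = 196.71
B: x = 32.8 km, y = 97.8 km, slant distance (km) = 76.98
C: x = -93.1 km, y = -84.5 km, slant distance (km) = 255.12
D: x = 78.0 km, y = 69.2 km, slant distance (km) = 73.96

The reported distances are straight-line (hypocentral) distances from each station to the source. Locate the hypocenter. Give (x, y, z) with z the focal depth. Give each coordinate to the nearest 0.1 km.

Each station gives a sphere (x−x_i)² + (y−y_i)² + z² = d_i² (stations at z=0).
Subtracting the A sphere from B and C: z² cancels, leaving linear equations in x and y:
-165.8 x + 355.4 y = 23639.08
-417.6 x − 9.2 y = -30354.03
Solving: x ≈ 70.497, y ≈ 99.402 km (keep extra digits for the depth step; rounded: 70.5, 99.4).
Then from the A sphere: z² = 196.71² − (x − 115.7)² − (y + 79.9)² with x = 70.497, y = 99.402, so z ≈ 67.099 ≈ 67.1 km.
Check against D (with the unrounded solution): distance 73.96 ≈ 73.96 km. ✓

(70.5, 99.4, 67.1)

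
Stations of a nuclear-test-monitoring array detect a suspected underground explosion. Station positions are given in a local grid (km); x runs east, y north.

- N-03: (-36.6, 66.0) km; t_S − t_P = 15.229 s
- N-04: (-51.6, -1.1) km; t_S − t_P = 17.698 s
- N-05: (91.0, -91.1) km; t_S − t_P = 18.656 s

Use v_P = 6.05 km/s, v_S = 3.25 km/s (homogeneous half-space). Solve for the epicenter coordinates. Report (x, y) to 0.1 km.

Distance from S−P lag: d = Δt · v_P v_S / (v_P − v_S) = Δt · (6.05·3.25)/(6.05−3.25) ≈ 7.0223·Δt.
So d_N-03 = 106.94, d_N-04 = 124.28, d_N-05 = 131.01 km.
Circle about each station: (x + 36.6)² + (y − 66.0)² = 106.94²; (x + 51.6)² + (y + 1.1)² = 124.28²; (x − 91.0)² + (y + 91.1)² = 131.01².
Subtracting the N-03 equation from the N-04 and N-05 equations removes the quadratic terms:
-30.0 x − 134.2 y = -7041.14
255.2 x − 314.2 y = 5157.19
Solving the 2×2 system: x ≈ 66.5, y ≈ 37.6 km.

66.5 km east, 37.6 km north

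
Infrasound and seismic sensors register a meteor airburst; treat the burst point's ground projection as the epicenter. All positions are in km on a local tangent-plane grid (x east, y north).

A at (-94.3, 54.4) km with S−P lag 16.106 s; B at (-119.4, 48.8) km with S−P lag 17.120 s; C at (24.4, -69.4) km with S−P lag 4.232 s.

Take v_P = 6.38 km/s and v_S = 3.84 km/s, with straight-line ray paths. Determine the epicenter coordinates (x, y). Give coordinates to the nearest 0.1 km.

Distance from S−P lag: d = Δt · v_P v_S / (v_P − v_S) = Δt · (6.38·3.84)/(6.38−3.84) ≈ 9.6454·Δt.
So d_A = 155.35, d_B = 165.13, d_C = 40.82 km.
Circle about each station: (x + 94.3)² + (y − 54.4)² = 155.35²; (x + 119.4)² + (y − 48.8)² = 165.13²; (x − 24.4)² + (y + 69.4)² = 40.82².
Subtracting pairs of circle equations eliminates x²+y² and gives linear equations (the radical axes):
-50.2 x − 11.2 y = 1651.66
237.4 x − 247.6 y = 16027.22
Solving the 2×2 system: x ≈ -15.2, y ≈ -79.3 km.
Check against A (with the unrounded x, y): √((x + 94.3)²+(y − 54.4)²) = 155.35 ≈ 155.35 km. ✓

x ≈ -15.2 km, y ≈ -79.3 km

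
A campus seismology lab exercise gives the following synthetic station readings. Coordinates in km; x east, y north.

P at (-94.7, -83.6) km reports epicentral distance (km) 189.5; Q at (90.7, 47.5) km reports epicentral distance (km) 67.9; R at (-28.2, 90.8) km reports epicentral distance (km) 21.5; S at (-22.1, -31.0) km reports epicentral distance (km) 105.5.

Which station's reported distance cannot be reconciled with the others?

R

Solve using three stations at a time. Using P, Q, S (subtract circle equations pairwise → linear system) gives (x, y) ≈ (25.0, 63.1).
Distances from that point to each station vs reported:
  P: calculated 189.4 vs reported 189.5 → residual 0.1 km
  Q: calculated 67.5 vs reported 67.9 → residual 0.4 km
  R: calculated 60.0 vs reported 21.5 → residual 38.5 km
  S: calculated 105.3 vs reported 105.5 → residual 0.2 km
P, Q, S are mutually consistent (residuals ≈ 0); R is off by 38.5 km.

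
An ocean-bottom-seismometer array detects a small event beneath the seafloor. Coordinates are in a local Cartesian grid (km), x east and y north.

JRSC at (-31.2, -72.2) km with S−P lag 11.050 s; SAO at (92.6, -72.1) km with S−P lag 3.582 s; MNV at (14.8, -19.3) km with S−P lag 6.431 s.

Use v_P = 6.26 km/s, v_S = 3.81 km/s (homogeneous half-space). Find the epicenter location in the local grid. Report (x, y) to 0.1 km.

x ≈ 72.5 km, y ≈ -43.6 km

Distance from S−P lag: d = Δt · v_P v_S / (v_P − v_S) = Δt · (6.26·3.81)/(6.26−3.81) ≈ 9.7349·Δt.
So d_JRSC = 107.57, d_SAO = 34.87, d_MNV = 62.61 km.
Circle about each station: (x + 31.2)² + (y + 72.2)² = 107.57²; (x − 92.6)² + (y + 72.1)² = 34.87²; (x − 14.8)² + (y + 19.3)² = 62.61².
Subtracting pairs of circle equations eliminates x²+y² and gives linear equations (the radical axes):
247.6 x + 0.2 y = 17942.28
92.0 x + 105.8 y = 2056.54
Solving the 2×2 system: x ≈ 72.5, y ≈ -43.6 km.
Check against JRSC (with the unrounded x, y): √((x + 31.2)²+(y + 72.2)²) = 107.57 ≈ 107.57 km. ✓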